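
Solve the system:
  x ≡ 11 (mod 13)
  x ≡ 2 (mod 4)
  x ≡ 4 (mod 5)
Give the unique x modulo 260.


Moduli 13, 4, 5 are pairwise coprime; by CRT there is a unique solution modulo M = 13 · 4 · 5 = 260.
Solve pairwise, accumulating the modulus:
  Start with x ≡ 11 (mod 13).
  Combine with x ≡ 2 (mod 4): since gcd(13, 4) = 1, we get a unique residue mod 52.
    Write x = 11 + 13·t and substitute into x ≡ 2 (mod 4): 13·t ≡ 2 − 11 = -9 (mod 4).
    Reduce coefficients mod 4: 1·t ≡ 3 (mod 4).
    So t ≡ 3 (mod 4).
    Then x = 11 + 13·3 = 50, valid modulo lcm(13, 4) = 52: x ≡ 50 (mod 52).
  Combine with x ≡ 4 (mod 5): since gcd(52, 5) = 1, we get a unique residue mod 260.
    Write x = 50 + 52·t and substitute into x ≡ 4 (mod 5): 52·t ≡ 4 − 50 = -46 (mod 5).
    Reduce coefficients mod 5: 2·t ≡ 4 (mod 5).
    The inverse of 2 mod 5 is 3 (since 2·3 = 6 = 1·5 + 1), so t ≡ 3·4 = 12 ≡ 2 (mod 5).
    Then x = 50 + 52·2 = 154, valid modulo lcm(52, 5) = 260: x ≡ 154 (mod 260).
Verify: 154 mod 13 = 11 ✓, 154 mod 4 = 2 ✓, 154 mod 5 = 4 ✓.

x ≡ 154 (mod 260).


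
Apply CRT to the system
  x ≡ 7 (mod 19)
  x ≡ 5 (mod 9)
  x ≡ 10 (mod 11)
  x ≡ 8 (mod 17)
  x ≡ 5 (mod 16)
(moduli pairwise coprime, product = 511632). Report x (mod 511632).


Product of moduli M = 19 · 9 · 11 · 17 · 16 = 511632.
Merge one congruence at a time:
  Start: x ≡ 7 (mod 19).
  Combine with x ≡ 5 (mod 9); new modulus lcm = 171.
    Write x = 7 + 19·t and substitute into x ≡ 5 (mod 9): 19·t ≡ 5 − 7 = -2 (mod 9).
    Reduce coefficients mod 9: 1·t ≡ 7 (mod 9).
    So t ≡ 7 (mod 9).
    Then x = 7 + 19·7 = 140, valid modulo lcm(19, 9) = 171: x ≡ 140 (mod 171).
  Combine with x ≡ 10 (mod 11); new modulus lcm = 1881.
    Write x = 140 + 171·t and substitute into x ≡ 10 (mod 11): 171·t ≡ 10 − 140 = -130 (mod 11).
    Reduce coefficients mod 11: 6·t ≡ 2 (mod 11).
    The inverse of 6 mod 11 is 2 (since 6·2 = 12 = 1·11 + 1), so t ≡ 2·2 = 4 ≡ 4 (mod 11).
    Then x = 140 + 171·4 = 824, valid modulo lcm(171, 11) = 1881: x ≡ 824 (mod 1881).
  Combine with x ≡ 8 (mod 17); new modulus lcm = 31977.
    Write x = 824 + 1881·t and substitute into x ≡ 8 (mod 17): 1881·t ≡ 8 − 824 = -816 (mod 17).
    Reduce coefficients mod 17: 11·t ≡ 0 (mod 17).
    The inverse of 11 mod 17 is 14 (since 11·14 = 154 = 9·17 + 1), so t ≡ 14·0 = 0 ≡ 0 (mod 17).
    Then x = 824 + 1881·0 = 824, valid modulo lcm(1881, 17) = 31977: x ≡ 824 (mod 31977).
  Combine with x ≡ 5 (mod 16); new modulus lcm = 511632.
    Write x = 824 + 31977·t and substitute into x ≡ 5 (mod 16): 31977·t ≡ 5 − 824 = -819 (mod 16).
    Reduce coefficients mod 16: 9·t ≡ 13 (mod 16).
    The inverse of 9 mod 16 is 9 (since 9·9 = 81 = 5·16 + 1), so t ≡ 9·13 = 117 ≡ 5 (mod 16).
    Then x = 824 + 31977·5 = 160709, valid modulo lcm(31977, 16) = 511632: x ≡ 160709 (mod 511632).
Verify against each original: 160709 mod 19 = 7, 160709 mod 9 = 5, 160709 mod 11 = 10, 160709 mod 17 = 8, 160709 mod 16 = 5.

x ≡ 160709 (mod 511632).


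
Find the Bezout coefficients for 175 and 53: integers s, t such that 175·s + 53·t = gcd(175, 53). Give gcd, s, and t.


Euclidean algorithm on (175, 53) — divide until remainder is 0:
  175 = 3 · 53 + 16
  53 = 3 · 16 + 5
  16 = 3 · 5 + 1
  5 = 5 · 1 + 0
gcd(175, 53) = 1.
Track Bezout coefficients alongside the remainders: start with r₀ = 175 = a·1 + b·0 (s = 1, t = 0) and r₁ = 53 = a·0 + b·1 (s = 0, t = 1); each new remainder r_{k+1} = r_{k-1} − q_k·r_k inherits s_{k+1} = s_{k-1} − q_k·s_k, t_{k+1} = t_{k-1} − q_k·t_k, so r_k = a·s_k + b·t_k at every step:
  q = 3: r = 16, s = 1 − 3·0 = 1, t = 0 − 3·1 = -3  (check: 175·1 + 53·(-3) = 16)
  q = 3: r = 5, s = 0 − 3·1 = -3, t = 1 − 3·(-3) = 10  (check: 175·(-3) + 53·10 = 5)
  q = 3: r = 1, s = 1 − 3·(-3) = 10, t = -3 − 3·10 = -33  (check: 175·10 + 53·(-33) = 1)
The row with r = 1 (the gcd) gives the Bezout coefficients s = 10, t = -33.
Result: 175 · (10) + 53 · (-33) = 1.

gcd(175, 53) = 1; s = 10, t = -33 (check: 175·10 + 53·(-33) = 1).


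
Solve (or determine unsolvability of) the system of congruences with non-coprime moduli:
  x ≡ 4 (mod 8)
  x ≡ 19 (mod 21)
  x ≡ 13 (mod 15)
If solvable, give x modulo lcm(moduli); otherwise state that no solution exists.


Moduli 8, 21, 15 are not pairwise coprime, so CRT works modulo lcm(m_i) when all pairwise compatibility conditions hold.
Pairwise compatibility: gcd(m_i, m_j) must divide a_i - a_j for every pair.
Merge one congruence at a time:
  Start: x ≡ 4 (mod 8).
  Combine with x ≡ 19 (mod 21): gcd(8, 21) = 1; 19 - 4 = 15, which IS divisible by 1, so compatible.
    Write x = 4 + 8·t and substitute into x ≡ 19 (mod 21): 8·t ≡ 19 − 4 = 15 (mod 21).
    The inverse of 8 mod 21 is 8 (since 8·8 = 64 = 3·21 + 1), so t ≡ 8·15 = 120 ≡ 15 (mod 21).
    Then x = 4 + 8·15 = 124, valid modulo lcm(8, 21) = 168: x ≡ 124 (mod 168).
  Combine with x ≡ 13 (mod 15): gcd(168, 15) = 3; 13 - 124 = -111, which IS divisible by 3, so compatible.
    Write x = 124 + 168·t and substitute into x ≡ 13 (mod 15): 168·t ≡ 13 − 124 = -111 (mod 15).
    Divide the congruence (and modulus) by g = 3: 56·t ≡ -37 (mod 5).
    Reduce coefficients mod 5: 1·t ≡ 3 (mod 5).
    So t ≡ 3 (mod 5).
    Then x = 124 + 168·3 = 628, valid modulo lcm(168, 15) = 840: x ≡ 628 (mod 840).
Verify: 628 mod 8 = 4, 628 mod 21 = 19, 628 mod 15 = 13.

x ≡ 628 (mod 840).


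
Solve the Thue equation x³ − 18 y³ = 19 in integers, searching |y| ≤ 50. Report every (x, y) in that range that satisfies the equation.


The equation is x³ - 18y³ = 19. For fixed y, x³ = 18·y³ + 19, so a solution requires the RHS to be a perfect cube.
Strategy: iterate y from -50 to 50, compute RHS = 18·y³ + 19, and check whether it is a (positive or negative) perfect cube.
Check small values of y:
  y = 0: RHS = 19 is not a perfect cube.
  y = 1: RHS = 37 is not a perfect cube.
  y = -1: RHS = 1 = (1)³ ⇒ x = 1 works.
  y = 2: RHS = 163 is not a perfect cube.
  y = -2: RHS = -125 = (-5)³ ⇒ x = -5 works.
  y = 3: RHS = 505 is not a perfect cube.
  y = -3: RHS = -467 is not a perfect cube.
Continuing the search up to |y| = 50 finds no further solutions beyond those listed.
Collected solutions: (1, -1), (-5, -2).

Solutions (with |y| ≤ 50): (1, -1), (-5, -2).


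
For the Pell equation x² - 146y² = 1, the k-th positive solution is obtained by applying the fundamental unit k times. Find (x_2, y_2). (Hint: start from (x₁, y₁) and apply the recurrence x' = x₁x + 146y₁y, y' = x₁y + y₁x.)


Step 1: Find the fundamental solution (x₁, y₁) of x² - 146y² = 1.
  Expand √146 as a continued fraction. a₀ = ⌊√146⌋ = 12; iterate m_{k+1} = d_k·a_k − m_k, d_{k+1} = (146 − m_{k+1}²)/d_k, a_{k+1} = ⌊(a₀ + m_{k+1})/d_{k+1}⌋ (starting m₀ = 0, d₀ = 1), with convergents p_k = a_k·p_{k-1} + p_{k-2}, q_k = a_k·q_{k-1} + q_{k-2} (p₋₁ = 1, q₋₁ = 0):
  k = 0: a₀ = 12; p₀/q₀ = 12/1; p₀² − 146·q₀² = 144 − 146 = -2.
  k = 1: m = 12, d = 2, a = ⌊(12 + 12)/2⌋ = 12; p/q = (12·12 + 1)/(12·1 + 0) = 145/12; p² − 146·q² = 21025 − 21024 = 1.
  The first convergent with p² − 146·q² = 1 gives the fundamental solution (x₁, y₁) = (145, 12).
Step 2: Apply the recurrence (x_{n+1}, y_{n+1}) = (x₁x_n + 146y₁y_n, x₁y_n + y₁x_n) repeatedly.
  From (x_1, y_1) = (145, 12): x_2 = 145·145 + 146·12·12 = 42049; y_2 = 145·12 + 12·145 = 3480.
Step 3: Verify x_2² - 146·y_2² = 1768118401 - 1768118400 = 1 (should be 1). ✓

(x_1, y_1) = (145, 12); (x_2, y_2) = (42049, 3480).


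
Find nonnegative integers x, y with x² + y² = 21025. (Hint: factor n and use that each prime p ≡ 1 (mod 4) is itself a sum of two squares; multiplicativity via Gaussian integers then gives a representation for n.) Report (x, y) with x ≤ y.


Step 1: Factor n = 21025 = 5^2 · 29^2.
Step 2: Check the mod-4 condition on each prime factor: 5 ≡ 1 (mod 4), exponent 2; 29 ≡ 1 (mod 4), exponent 2.
All primes ≡ 3 (mod 4) appear to even exponent (or don't appear), so by the two-squares theorem n IS expressible as a sum of two squares.
Step 3: Build a representation. Group n = k² · m with k = 5 and m = 29 · 29 = 841 (a product of primes ≡ 1 (mod 4)); a representation of m scales to one of n via (k·x)² + (k·y)² = k²(x² + y²). Each prime p ≡ 1 (mod 4) is itself a sum of two squares; find a² by testing p − a² for a perfect square:
  29: 29 − 1² = 28, 29 − 2² = 25 = 5² ⇒ 29 = 2² + 5².
  Combine using the Brahmagupta–Fibonacci identity (a² + b²)(c² + d²) = (ac − bd)² + (ad + bc)² = (ac + bd)² + (ad − bc)²:
  29 · 29 = 841: from (2² + 5²)(2² + 5²), take (2·2 − 5·5, 2·5 + 5·2) = (4 − 25, 10 + 10) = (-21, 20); dropping signs (only squares matter) gives (21, 20); check 21² + 20² = 441 + 400 = 841 ✓.
  Scale by k = 5: (5·21, 5·20) = (105, 100).
Step 4: Order so x ≤ y and verify: 100² + 105² = 10000 + 11025 = 21025 = n. ✓

n = 21025 = 100² + 105² (one valid representation with x ≤ y).


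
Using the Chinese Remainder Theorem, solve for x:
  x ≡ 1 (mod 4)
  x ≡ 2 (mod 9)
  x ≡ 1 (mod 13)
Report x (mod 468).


Moduli 4, 9, 13 are pairwise coprime; by CRT there is a unique solution modulo M = 4 · 9 · 13 = 468.
Solve pairwise, accumulating the modulus:
  Start with x ≡ 1 (mod 4).
  Combine with x ≡ 2 (mod 9): since gcd(4, 9) = 1, we get a unique residue mod 36.
    Write x = 1 + 4·t and substitute into x ≡ 2 (mod 9): 4·t ≡ 2 − 1 = 1 (mod 9).
    The inverse of 4 mod 9 is 7 (since 4·7 = 28 = 3·9 + 1), so t ≡ 7·1 = 7 ≡ 7 (mod 9).
    Then x = 1 + 4·7 = 29, valid modulo lcm(4, 9) = 36: x ≡ 29 (mod 36).
  Combine with x ≡ 1 (mod 13): since gcd(36, 13) = 1, we get a unique residue mod 468.
    Write x = 29 + 36·t and substitute into x ≡ 1 (mod 13): 36·t ≡ 1 − 29 = -28 (mod 13).
    Reduce coefficients mod 13: 10·t ≡ 11 (mod 13).
    The inverse of 10 mod 13 is 4 (since 10·4 = 40 = 3·13 + 1), so t ≡ 4·11 = 44 ≡ 5 (mod 13).
    Then x = 29 + 36·5 = 209, valid modulo lcm(36, 13) = 468: x ≡ 209 (mod 468).
Verify: 209 mod 4 = 1 ✓, 209 mod 9 = 2 ✓, 209 mod 13 = 1 ✓.

x ≡ 209 (mod 468).


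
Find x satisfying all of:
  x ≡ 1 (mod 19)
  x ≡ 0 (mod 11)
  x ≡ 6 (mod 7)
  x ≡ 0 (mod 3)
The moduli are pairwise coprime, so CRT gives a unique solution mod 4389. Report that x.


Product of moduli M = 19 · 11 · 7 · 3 = 4389.
Merge one congruence at a time:
  Start: x ≡ 1 (mod 19).
  Combine with x ≡ 0 (mod 11); new modulus lcm = 209.
    Write x = 1 + 19·t and substitute into x ≡ 0 (mod 11): 19·t ≡ 0 − 1 = -1 (mod 11).
    Reduce coefficients mod 11: 8·t ≡ 10 (mod 11).
    The inverse of 8 mod 11 is 7 (since 8·7 = 56 = 5·11 + 1), so t ≡ 7·10 = 70 ≡ 4 (mod 11).
    Then x = 1 + 19·4 = 77, valid modulo lcm(19, 11) = 209: x ≡ 77 (mod 209).
  Combine with x ≡ 6 (mod 7); new modulus lcm = 1463.
    Write x = 77 + 209·t and substitute into x ≡ 6 (mod 7): 209·t ≡ 6 − 77 = -71 (mod 7).
    Reduce coefficients mod 7: 6·t ≡ 6 (mod 7).
    The inverse of 6 mod 7 is 6 (since 6·6 = 36 = 5·7 + 1), so t ≡ 6·6 = 36 ≡ 1 (mod 7).
    Then x = 77 + 209·1 = 286, valid modulo lcm(209, 7) = 1463: x ≡ 286 (mod 1463).
  Combine with x ≡ 0 (mod 3); new modulus lcm = 4389.
    Write x = 286 + 1463·t and substitute into x ≡ 0 (mod 3): 1463·t ≡ 0 − 286 = -286 (mod 3).
    Reduce coefficients mod 3: 2·t ≡ 2 (mod 3).
    The inverse of 2 mod 3 is 2 (since 2·2 = 4 = 1·3 + 1), so t ≡ 2·2 = 4 ≡ 1 (mod 3).
    Then x = 286 + 1463·1 = 1749, valid modulo lcm(1463, 3) = 4389: x ≡ 1749 (mod 4389).
Verify against each original: 1749 mod 19 = 1, 1749 mod 11 = 0, 1749 mod 7 = 6, 1749 mod 3 = 0.

x ≡ 1749 (mod 4389).


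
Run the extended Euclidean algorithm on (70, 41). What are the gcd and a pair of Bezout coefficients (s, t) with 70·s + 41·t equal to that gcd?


Euclidean algorithm on (70, 41) — divide until remainder is 0:
  70 = 1 · 41 + 29
  41 = 1 · 29 + 12
  29 = 2 · 12 + 5
  12 = 2 · 5 + 2
  5 = 2 · 2 + 1
  2 = 2 · 1 + 0
gcd(70, 41) = 1.
Track Bezout coefficients alongside the remainders: start with r₀ = 70 = a·1 + b·0 (s = 1, t = 0) and r₁ = 41 = a·0 + b·1 (s = 0, t = 1); each new remainder r_{k+1} = r_{k-1} − q_k·r_k inherits s_{k+1} = s_{k-1} − q_k·s_k, t_{k+1} = t_{k-1} − q_k·t_k, so r_k = a·s_k + b·t_k at every step:
  q = 1: r = 29, s = 1 − 1·0 = 1, t = 0 − 1·1 = -1  (check: 70·1 + 41·(-1) = 29)
  q = 1: r = 12, s = 0 − 1·1 = -1, t = 1 − 1·(-1) = 2  (check: 70·(-1) + 41·2 = 12)
  q = 2: r = 5, s = 1 − 2·(-1) = 3, t = -1 − 2·2 = -5  (check: 70·3 + 41·(-5) = 5)
  q = 2: r = 2, s = -1 − 2·3 = -7, t = 2 − 2·(-5) = 12  (check: 70·(-7) + 41·12 = 2)
  q = 2: r = 1, s = 3 − 2·(-7) = 17, t = -5 − 2·12 = -29  (check: 70·17 + 41·(-29) = 1)
The row with r = 1 (the gcd) gives the Bezout coefficients s = 17, t = -29.
Result: 70 · (17) + 41 · (-29) = 1.

gcd(70, 41) = 1; s = 17, t = -29 (check: 70·17 + 41·(-29) = 1).


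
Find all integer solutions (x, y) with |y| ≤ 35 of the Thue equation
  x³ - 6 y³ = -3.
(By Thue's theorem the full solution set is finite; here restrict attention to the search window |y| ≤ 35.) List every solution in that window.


The equation is x³ - 6y³ = -3. For fixed y, x³ = 6·y³ − 3, so a solution requires the RHS to be a perfect cube.
Strategy: iterate y from -35 to 35, compute RHS = 6·y³ − 3, and check whether it is a (positive or negative) perfect cube.
Check small values of y:
  y = 0: RHS = -3 is not a perfect cube.
  y = 1: RHS = 3 is not a perfect cube.
  y = -1: RHS = -9 is not a perfect cube.
  y = 2: RHS = 45 is not a perfect cube.
  y = -2: RHS = -51 is not a perfect cube.
  y = 3: RHS = 159 is not a perfect cube.
  y = -3: RHS = -165 is not a perfect cube.
Continuing the search up to |y| = 35 finds no solutions either.
No (x, y) in the scanned range satisfies the equation.

No integer solutions with |y| ≤ 35.


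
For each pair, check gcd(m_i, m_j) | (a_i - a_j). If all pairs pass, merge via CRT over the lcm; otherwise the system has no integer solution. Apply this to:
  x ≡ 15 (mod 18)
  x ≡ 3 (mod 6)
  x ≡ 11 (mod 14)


Moduli 18, 6, 14 are not pairwise coprime, so CRT works modulo lcm(m_i) when all pairwise compatibility conditions hold.
Pairwise compatibility: gcd(m_i, m_j) must divide a_i - a_j for every pair.
Merge one congruence at a time:
  Start: x ≡ 15 (mod 18).
  Combine with x ≡ 3 (mod 6): gcd(18, 6) = 6; 3 - 15 = -12, which IS divisible by 6, so compatible.
    Write x = 15 + 18·t and substitute into x ≡ 3 (mod 6): 18·t ≡ 3 − 15 = -12 (mod 6).
    Divide the congruence (and modulus) by g = 6: 3·t ≡ -2 (mod 1).
    Modulo 1 every t works; take t = 0.
    Then x = 15 + 18·0 = 15, valid modulo lcm(18, 6) = 18: x ≡ 15 (mod 18).
  Combine with x ≡ 11 (mod 14): gcd(18, 14) = 2; 11 - 15 = -4, which IS divisible by 2, so compatible.
    Write x = 15 + 18·t and substitute into x ≡ 11 (mod 14): 18·t ≡ 11 − 15 = -4 (mod 14).
    Divide the congruence (and modulus) by g = 2: 9·t ≡ -2 (mod 7).
    Reduce coefficients mod 7: 2·t ≡ 5 (mod 7).
    The inverse of 2 mod 7 is 4 (since 2·4 = 8 = 1·7 + 1), so t ≡ 4·5 = 20 ≡ 6 (mod 7).
    Then x = 15 + 18·6 = 123, valid modulo lcm(18, 14) = 126: x ≡ 123 (mod 126).
Verify: 123 mod 18 = 15, 123 mod 6 = 3, 123 mod 14 = 11.

x ≡ 123 (mod 126).


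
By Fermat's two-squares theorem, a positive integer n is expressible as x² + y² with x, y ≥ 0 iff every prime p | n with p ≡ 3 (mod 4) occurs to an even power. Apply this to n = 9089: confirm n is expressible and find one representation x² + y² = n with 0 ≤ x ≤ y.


Step 1: Factor n = 9089 = 61 · 149.
Step 2: Check the mod-4 condition on each prime factor: 61 ≡ 1 (mod 4), exponent 1; 149 ≡ 1 (mod 4), exponent 1.
All primes ≡ 3 (mod 4) appear to even exponent (or don't appear), so by the two-squares theorem n IS expressible as a sum of two squares.
Step 3: Build a representation. Here n = 61 · 149 is a product of primes ≡ 1 (mod 4). Each prime p ≡ 1 (mod 4) is itself a sum of two squares; find a² by testing p − a² for a perfect square:
  61: 61 − 1² = 60, 61 − 2² = 57, 61 − 3² = 52, 61 − 4² = 45, 61 − 5² = 36 = 6² ⇒ 61 = 5² + 6².
  149: 149 − 1² = 148, 149 − 2² = 145, 149 − 3² = 140, 149 − 4² = 133, 149 − 5² = 124, 149 − 6² = 113, 149 − 7² = 100 = 10² ⇒ 149 = 7² + 10².
  Combine using the Brahmagupta–Fibonacci identity (a² + b²)(c² + d²) = (ac − bd)² + (ad + bc)² = (ac + bd)² + (ad − bc)²:
  61 · 149 = 9089: from (5² + 6²)(7² + 10²), take (5·7 − 6·10, 5·10 + 6·7) = (35 − 60, 50 + 42) = (-25, 92); dropping signs (only squares matter) gives (25, 92); check 25² + 92² = 625 + 8464 = 9089 ✓.
Step 4: Order so x ≤ y and verify: 25² + 92² = 625 + 8464 = 9089 = n. ✓

n = 9089 = 25² + 92² (one valid representation with x ≤ y).


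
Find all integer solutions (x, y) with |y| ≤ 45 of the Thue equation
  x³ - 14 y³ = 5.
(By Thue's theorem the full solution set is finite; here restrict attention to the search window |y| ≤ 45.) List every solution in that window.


The equation is x³ - 14y³ = 5. For fixed y, x³ = 14·y³ + 5, so a solution requires the RHS to be a perfect cube.
Strategy: iterate y from -45 to 45, compute RHS = 14·y³ + 5, and check whether it is a (positive or negative) perfect cube.
Check small values of y:
  y = 0: RHS = 5 is not a perfect cube.
  y = 1: RHS = 19 is not a perfect cube.
  y = -1: RHS = -9 is not a perfect cube.
  y = 2: RHS = 117 is not a perfect cube.
  y = -2: RHS = -107 is not a perfect cube.
  y = 3: RHS = 383 is not a perfect cube.
  y = -3: RHS = -373 is not a perfect cube.
Continuing the search up to |y| = 45 finds no solutions either.
No (x, y) in the scanned range satisfies the equation.

No integer solutions with |y| ≤ 45.


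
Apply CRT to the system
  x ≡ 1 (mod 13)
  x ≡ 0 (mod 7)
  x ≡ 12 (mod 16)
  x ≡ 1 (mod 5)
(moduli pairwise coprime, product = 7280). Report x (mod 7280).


Product of moduli M = 13 · 7 · 16 · 5 = 7280.
Merge one congruence at a time:
  Start: x ≡ 1 (mod 13).
  Combine with x ≡ 0 (mod 7); new modulus lcm = 91.
    Write x = 1 + 13·t and substitute into x ≡ 0 (mod 7): 13·t ≡ 0 − 1 = -1 (mod 7).
    Reduce coefficients mod 7: 6·t ≡ 6 (mod 7).
    The inverse of 6 mod 7 is 6 (since 6·6 = 36 = 5·7 + 1), so t ≡ 6·6 = 36 ≡ 1 (mod 7).
    Then x = 1 + 13·1 = 14, valid modulo lcm(13, 7) = 91: x ≡ 14 (mod 91).
  Combine with x ≡ 12 (mod 16); new modulus lcm = 1456.
    Write x = 14 + 91·t and substitute into x ≡ 12 (mod 16): 91·t ≡ 12 − 14 = -2 (mod 16).
    Reduce coefficients mod 16: 11·t ≡ 14 (mod 16).
    The inverse of 11 mod 16 is 3 (since 11·3 = 33 = 2·16 + 1), so t ≡ 3·14 = 42 ≡ 10 (mod 16).
    Then x = 14 + 91·10 = 924, valid modulo lcm(91, 16) = 1456: x ≡ 924 (mod 1456).
  Combine with x ≡ 1 (mod 5); new modulus lcm = 7280.
    Write x = 924 + 1456·t and substitute into x ≡ 1 (mod 5): 1456·t ≡ 1 − 924 = -923 (mod 5).
    Reduce coefficients mod 5: 1·t ≡ 2 (mod 5).
    So t ≡ 2 (mod 5).
    Then x = 924 + 1456·2 = 3836, valid modulo lcm(1456, 5) = 7280: x ≡ 3836 (mod 7280).
Verify against each original: 3836 mod 13 = 1, 3836 mod 7 = 0, 3836 mod 16 = 12, 3836 mod 5 = 1.

x ≡ 3836 (mod 7280).


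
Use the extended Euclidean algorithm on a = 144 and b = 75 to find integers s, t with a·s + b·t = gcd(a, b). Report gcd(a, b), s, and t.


Euclidean algorithm on (144, 75) — divide until remainder is 0:
  144 = 1 · 75 + 69
  75 = 1 · 69 + 6
  69 = 11 · 6 + 3
  6 = 2 · 3 + 0
gcd(144, 75) = 3.
Track Bezout coefficients alongside the remainders: start with r₀ = 144 = a·1 + b·0 (s = 1, t = 0) and r₁ = 75 = a·0 + b·1 (s = 0, t = 1); each new remainder r_{k+1} = r_{k-1} − q_k·r_k inherits s_{k+1} = s_{k-1} − q_k·s_k, t_{k+1} = t_{k-1} − q_k·t_k, so r_k = a·s_k + b·t_k at every step:
  q = 1: r = 69, s = 1 − 1·0 = 1, t = 0 − 1·1 = -1  (check: 144·1 + 75·(-1) = 69)
  q = 1: r = 6, s = 0 − 1·1 = -1, t = 1 − 1·(-1) = 2  (check: 144·(-1) + 75·2 = 6)
  q = 11: r = 3, s = 1 − 11·(-1) = 12, t = -1 − 11·2 = -23  (check: 144·12 + 75·(-23) = 3)
The row with r = 3 (the gcd) gives the Bezout coefficients s = 12, t = -23.
Result: 144 · (12) + 75 · (-23) = 3.

gcd(144, 75) = 3; s = 12, t = -23 (check: 144·12 + 75·(-23) = 3).


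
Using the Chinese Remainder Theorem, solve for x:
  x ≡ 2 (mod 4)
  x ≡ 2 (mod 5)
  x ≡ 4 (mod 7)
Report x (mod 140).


Moduli 4, 5, 7 are pairwise coprime; by CRT there is a unique solution modulo M = 4 · 5 · 7 = 140.
Solve pairwise, accumulating the modulus:
  Start with x ≡ 2 (mod 4).
  Combine with x ≡ 2 (mod 5): since gcd(4, 5) = 1, we get a unique residue mod 20.
    Write x = 2 + 4·t and substitute into x ≡ 2 (mod 5): 4·t ≡ 2 − 2 = 0 (mod 5).
    The inverse of 4 mod 5 is 4 (since 4·4 = 16 = 3·5 + 1), so t ≡ 4·0 = 0 ≡ 0 (mod 5).
    Then x = 2 + 4·0 = 2, valid modulo lcm(4, 5) = 20: x ≡ 2 (mod 20).
  Combine with x ≡ 4 (mod 7): since gcd(20, 7) = 1, we get a unique residue mod 140.
    Write x = 2 + 20·t and substitute into x ≡ 4 (mod 7): 20·t ≡ 4 − 2 = 2 (mod 7).
    Reduce coefficients mod 7: 6·t ≡ 2 (mod 7).
    The inverse of 6 mod 7 is 6 (since 6·6 = 36 = 5·7 + 1), so t ≡ 6·2 = 12 ≡ 5 (mod 7).
    Then x = 2 + 20·5 = 102, valid modulo lcm(20, 7) = 140: x ≡ 102 (mod 140).
Verify: 102 mod 4 = 2 ✓, 102 mod 5 = 2 ✓, 102 mod 7 = 4 ✓.

x ≡ 102 (mod 140).


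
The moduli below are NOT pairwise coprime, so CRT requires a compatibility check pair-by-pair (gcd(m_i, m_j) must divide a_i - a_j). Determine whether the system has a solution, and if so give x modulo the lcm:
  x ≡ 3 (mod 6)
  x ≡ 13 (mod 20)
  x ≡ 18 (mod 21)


Moduli 6, 20, 21 are not pairwise coprime, so CRT works modulo lcm(m_i) when all pairwise compatibility conditions hold.
Pairwise compatibility: gcd(m_i, m_j) must divide a_i - a_j for every pair.
Merge one congruence at a time:
  Start: x ≡ 3 (mod 6).
  Combine with x ≡ 13 (mod 20): gcd(6, 20) = 2; 13 - 3 = 10, which IS divisible by 2, so compatible.
    Write x = 3 + 6·t and substitute into x ≡ 13 (mod 20): 6·t ≡ 13 − 3 = 10 (mod 20).
    Divide the congruence (and modulus) by g = 2: 3·t ≡ 5 (mod 10).
    The inverse of 3 mod 10 is 7 (since 3·7 = 21 = 2·10 + 1), so t ≡ 7·5 = 35 ≡ 5 (mod 10).
    Then x = 3 + 6·5 = 33, valid modulo lcm(6, 20) = 60: x ≡ 33 (mod 60).
  Combine with x ≡ 18 (mod 21): gcd(60, 21) = 3; 18 - 33 = -15, which IS divisible by 3, so compatible.
    Write x = 33 + 60·t and substitute into x ≡ 18 (mod 21): 60·t ≡ 18 − 33 = -15 (mod 21).
    Divide the congruence (and modulus) by g = 3: 20·t ≡ -5 (mod 7).
    Reduce coefficients mod 7: 6·t ≡ 2 (mod 7).
    The inverse of 6 mod 7 is 6 (since 6·6 = 36 = 5·7 + 1), so t ≡ 6·2 = 12 ≡ 5 (mod 7).
    Then x = 33 + 60·5 = 333, valid modulo lcm(60, 21) = 420: x ≡ 333 (mod 420).
Verify: 333 mod 6 = 3, 333 mod 20 = 13, 333 mod 21 = 18.

x ≡ 333 (mod 420).


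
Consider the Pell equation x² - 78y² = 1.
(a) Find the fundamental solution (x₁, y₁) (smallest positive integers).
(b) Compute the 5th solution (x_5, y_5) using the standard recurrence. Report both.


Step 1: Find the fundamental solution (x₁, y₁) of x² - 78y² = 1.
  Expand √78 as a continued fraction. a₀ = ⌊√78⌋ = 8; iterate m_{k+1} = d_k·a_k − m_k, d_{k+1} = (78 − m_{k+1}²)/d_k, a_{k+1} = ⌊(a₀ + m_{k+1})/d_{k+1}⌋ (starting m₀ = 0, d₀ = 1), with convergents p_k = a_k·p_{k-1} + p_{k-2}, q_k = a_k·q_{k-1} + q_{k-2} (p₋₁ = 1, q₋₁ = 0):
  k = 0: a₀ = 8; p₀/q₀ = 8/1; p₀² − 78·q₀² = 64 − 78 = -14.
  k = 1: m = 8, d = 14, a = ⌊(8 + 8)/14⌋ = 1; p/q = (1·8 + 1)/(1·1 + 0) = 9/1; p² − 78·q² = 81 − 78 = 3.
  k = 2: m = 6, d = 3, a = ⌊(8 + 6)/3⌋ = 4; p/q = (4·9 + 8)/(4·1 + 1) = 44/5; p² − 78·q² = 1936 − 1950 = -14.
  k = 3: m = 6, d = 14, a = ⌊(8 + 6)/14⌋ = 1; p/q = (1·44 + 9)/(1·5 + 1) = 53/6; p² − 78·q² = 2809 − 2808 = 1.
  The first convergent with p² − 78·q² = 1 gives the fundamental solution (x₁, y₁) = (53, 6).
Step 2: Apply the recurrence (x_{n+1}, y_{n+1}) = (x₁x_n + 78y₁y_n, x₁y_n + y₁x_n) repeatedly.
  From (x_1, y_1) = (53, 6): x_2 = 53·53 + 78·6·6 = 5617; y_2 = 53·6 + 6·53 = 636.
  From (x_2, y_2) = (5617, 636): x_3 = 53·5617 + 78·6·636 = 595349; y_3 = 53·636 + 6·5617 = 67410.
  From (x_3, y_3) = (595349, 67410): x_4 = 53·595349 + 78·6·67410 = 63101377; y_4 = 53·67410 + 6·595349 = 7144824.
  From (x_4, y_4) = (63101377, 7144824): x_5 = 53·63101377 + 78·6·7144824 = 6688150613; y_5 = 53·7144824 + 6·63101377 = 757283934.
Step 3: Verify x_5² - 78·y_5² = 44731358622172275769 - 44731358622172275768 = 1 (should be 1). ✓

(x_1, y_1) = (53, 6); (x_5, y_5) = (6688150613, 757283934).


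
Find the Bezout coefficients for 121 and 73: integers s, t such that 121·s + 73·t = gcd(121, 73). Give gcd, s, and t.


Euclidean algorithm on (121, 73) — divide until remainder is 0:
  121 = 1 · 73 + 48
  73 = 1 · 48 + 25
  48 = 1 · 25 + 23
  25 = 1 · 23 + 2
  23 = 11 · 2 + 1
  2 = 2 · 1 + 0
gcd(121, 73) = 1.
Track Bezout coefficients alongside the remainders: start with r₀ = 121 = a·1 + b·0 (s = 1, t = 0) and r₁ = 73 = a·0 + b·1 (s = 0, t = 1); each new remainder r_{k+1} = r_{k-1} − q_k·r_k inherits s_{k+1} = s_{k-1} − q_k·s_k, t_{k+1} = t_{k-1} − q_k·t_k, so r_k = a·s_k + b·t_k at every step:
  q = 1: r = 48, s = 1 − 1·0 = 1, t = 0 − 1·1 = -1  (check: 121·1 + 73·(-1) = 48)
  q = 1: r = 25, s = 0 − 1·1 = -1, t = 1 − 1·(-1) = 2  (check: 121·(-1) + 73·2 = 25)
  q = 1: r = 23, s = 1 − 1·(-1) = 2, t = -1 − 1·2 = -3  (check: 121·2 + 73·(-3) = 23)
  q = 1: r = 2, s = -1 − 1·2 = -3, t = 2 − 1·(-3) = 5  (check: 121·(-3) + 73·5 = 2)
  q = 11: r = 1, s = 2 − 11·(-3) = 35, t = -3 − 11·5 = -58  (check: 121·35 + 73·(-58) = 1)
The row with r = 1 (the gcd) gives the Bezout coefficients s = 35, t = -58.
Result: 121 · (35) + 73 · (-58) = 1.

gcd(121, 73) = 1; s = 35, t = -58 (check: 121·35 + 73·(-58) = 1).


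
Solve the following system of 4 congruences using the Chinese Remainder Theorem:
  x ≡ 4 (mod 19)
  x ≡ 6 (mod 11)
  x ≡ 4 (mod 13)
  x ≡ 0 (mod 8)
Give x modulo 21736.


Product of moduli M = 19 · 11 · 13 · 8 = 21736.
Merge one congruence at a time:
  Start: x ≡ 4 (mod 19).
  Combine with x ≡ 6 (mod 11); new modulus lcm = 209.
    Write x = 4 + 19·t and substitute into x ≡ 6 (mod 11): 19·t ≡ 6 − 4 = 2 (mod 11).
    Reduce coefficients mod 11: 8·t ≡ 2 (mod 11).
    The inverse of 8 mod 11 is 7 (since 8·7 = 56 = 5·11 + 1), so t ≡ 7·2 = 14 ≡ 3 (mod 11).
    Then x = 4 + 19·3 = 61, valid modulo lcm(19, 11) = 209: x ≡ 61 (mod 209).
  Combine with x ≡ 4 (mod 13); new modulus lcm = 2717.
    Write x = 61 + 209·t and substitute into x ≡ 4 (mod 13): 209·t ≡ 4 − 61 = -57 (mod 13).
    Reduce coefficients mod 13: 1·t ≡ 8 (mod 13).
    So t ≡ 8 (mod 13).
    Then x = 61 + 209·8 = 1733, valid modulo lcm(209, 13) = 2717: x ≡ 1733 (mod 2717).
  Combine with x ≡ 0 (mod 8); new modulus lcm = 21736.
    Write x = 1733 + 2717·t and substitute into x ≡ 0 (mod 8): 2717·t ≡ 0 − 1733 = -1733 (mod 8).
    Reduce coefficients mod 8: 5·t ≡ 3 (mod 8).
    The inverse of 5 mod 8 is 5 (since 5·5 = 25 = 3·8 + 1), so t ≡ 5·3 = 15 ≡ 7 (mod 8).
    Then x = 1733 + 2717·7 = 20752, valid modulo lcm(2717, 8) = 21736: x ≡ 20752 (mod 21736).
Verify against each original: 20752 mod 19 = 4, 20752 mod 11 = 6, 20752 mod 13 = 4, 20752 mod 8 = 0.

x ≡ 20752 (mod 21736).


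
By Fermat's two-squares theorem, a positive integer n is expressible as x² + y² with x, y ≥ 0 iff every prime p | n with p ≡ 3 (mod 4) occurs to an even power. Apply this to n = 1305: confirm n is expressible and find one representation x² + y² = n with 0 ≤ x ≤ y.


Step 1: Factor n = 1305 = 3^2 · 5 · 29.
Step 2: Check the mod-4 condition on each prime factor: 3 ≡ 3 (mod 4), exponent 2 (must be even); 5 ≡ 1 (mod 4), exponent 1; 29 ≡ 1 (mod 4), exponent 1.
All primes ≡ 3 (mod 4) appear to even exponent (or don't appear), so by the two-squares theorem n IS expressible as a sum of two squares.
Step 3: Build a representation. Group n = k² · m with k = 3 and m = 5 · 29 = 145 (a product of primes ≡ 1 (mod 4)); a representation of m scales to one of n via (k·x)² + (k·y)² = k²(x² + y²). Each prime p ≡ 1 (mod 4) is itself a sum of two squares; find a² by testing p − a² for a perfect square:
  5: 5 − 1² = 4 = 2² ⇒ 5 = 1² + 2².
  29: 29 − 1² = 28, 29 − 2² = 25 = 5² ⇒ 29 = 2² + 5².
  Combine using the Brahmagupta–Fibonacci identity (a² + b²)(c² + d²) = (ac − bd)² + (ad + bc)² = (ac + bd)² + (ad − bc)²:
  5 · 29 = 145: from (1² + 2²)(2² + 5²), take (1·2 − 2·5, 1·5 + 2·2) = (2 − 10, 5 + 4) = (-8, 9); dropping signs (only squares matter) gives (8, 9); check 8² + 9² = 64 + 81 = 145 ✓.
  Scale by k = 3: (3·8, 3·9) = (24, 27).
Step 4: Order so x ≤ y and verify: 24² + 27² = 576 + 729 = 1305 = n. ✓

n = 1305 = 24² + 27² (one valid representation with x ≤ y).


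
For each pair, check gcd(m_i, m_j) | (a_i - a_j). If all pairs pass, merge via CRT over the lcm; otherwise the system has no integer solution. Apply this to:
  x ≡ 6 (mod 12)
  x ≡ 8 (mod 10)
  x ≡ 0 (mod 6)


Moduli 12, 10, 6 are not pairwise coprime, so CRT works modulo lcm(m_i) when all pairwise compatibility conditions hold.
Pairwise compatibility: gcd(m_i, m_j) must divide a_i - a_j for every pair.
Merge one congruence at a time:
  Start: x ≡ 6 (mod 12).
  Combine with x ≡ 8 (mod 10): gcd(12, 10) = 2; 8 - 6 = 2, which IS divisible by 2, so compatible.
    Write x = 6 + 12·t and substitute into x ≡ 8 (mod 10): 12·t ≡ 8 − 6 = 2 (mod 10).
    Divide the congruence (and modulus) by g = 2: 6·t ≡ 1 (mod 5).
    Reduce coefficients mod 5: 1·t ≡ 1 (mod 5).
    So t ≡ 1 (mod 5).
    Then x = 6 + 12·1 = 18, valid modulo lcm(12, 10) = 60: x ≡ 18 (mod 60).
  Combine with x ≡ 0 (mod 6): gcd(60, 6) = 6; 0 - 18 = -18, which IS divisible by 6, so compatible.
    Write x = 18 + 60·t and substitute into x ≡ 0 (mod 6): 60·t ≡ 0 − 18 = -18 (mod 6).
    Divide the congruence (and modulus) by g = 6: 10·t ≡ -3 (mod 1).
    Modulo 1 every t works; take t = 0.
    Then x = 18 + 60·0 = 18, valid modulo lcm(60, 6) = 60: x ≡ 18 (mod 60).
Verify: 18 mod 12 = 6, 18 mod 10 = 8, 18 mod 6 = 0.

x ≡ 18 (mod 60).


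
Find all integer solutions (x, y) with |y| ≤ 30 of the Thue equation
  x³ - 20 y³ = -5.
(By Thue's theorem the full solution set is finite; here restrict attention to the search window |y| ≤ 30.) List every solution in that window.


The equation is x³ - 20y³ = -5. For fixed y, x³ = 20·y³ − 5, so a solution requires the RHS to be a perfect cube.
Strategy: iterate y from -30 to 30, compute RHS = 20·y³ − 5, and check whether it is a (positive or negative) perfect cube.
Check small values of y:
  y = 0: RHS = -5 is not a perfect cube.
  y = 1: RHS = 15 is not a perfect cube.
  y = -1: RHS = -25 is not a perfect cube.
  y = 2: RHS = 155 is not a perfect cube.
  y = -2: RHS = -165 is not a perfect cube.
  y = 3: RHS = 535 is not a perfect cube.
  y = -3: RHS = -545 is not a perfect cube.
Continuing the search up to |y| = 30 finds no solutions either.
No (x, y) in the scanned range satisfies the equation.

No integer solutions with |y| ≤ 30.


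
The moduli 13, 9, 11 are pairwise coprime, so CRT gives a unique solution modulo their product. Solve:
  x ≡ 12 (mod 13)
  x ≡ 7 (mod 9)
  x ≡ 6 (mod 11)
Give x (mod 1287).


Moduli 13, 9, 11 are pairwise coprime; by CRT there is a unique solution modulo M = 13 · 9 · 11 = 1287.
Solve pairwise, accumulating the modulus:
  Start with x ≡ 12 (mod 13).
  Combine with x ≡ 7 (mod 9): since gcd(13, 9) = 1, we get a unique residue mod 117.
    Write x = 12 + 13·t and substitute into x ≡ 7 (mod 9): 13·t ≡ 7 − 12 = -5 (mod 9).
    Reduce coefficients mod 9: 4·t ≡ 4 (mod 9).
    The inverse of 4 mod 9 is 7 (since 4·7 = 28 = 3·9 + 1), so t ≡ 7·4 = 28 ≡ 1 (mod 9).
    Then x = 12 + 13·1 = 25, valid modulo lcm(13, 9) = 117: x ≡ 25 (mod 117).
  Combine with x ≡ 6 (mod 11): since gcd(117, 11) = 1, we get a unique residue mod 1287.
    Write x = 25 + 117·t and substitute into x ≡ 6 (mod 11): 117·t ≡ 6 − 25 = -19 (mod 11).
    Reduce coefficients mod 11: 7·t ≡ 3 (mod 11).
    The inverse of 7 mod 11 is 8 (since 7·8 = 56 = 5·11 + 1), so t ≡ 8·3 = 24 ≡ 2 (mod 11).
    Then x = 25 + 117·2 = 259, valid modulo lcm(117, 11) = 1287: x ≡ 259 (mod 1287).
Verify: 259 mod 13 = 12 ✓, 259 mod 9 = 7 ✓, 259 mod 11 = 6 ✓.

x ≡ 259 (mod 1287).


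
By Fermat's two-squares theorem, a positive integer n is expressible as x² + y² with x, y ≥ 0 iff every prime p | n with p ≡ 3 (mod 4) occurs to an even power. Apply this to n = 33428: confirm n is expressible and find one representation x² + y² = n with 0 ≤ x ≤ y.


Step 1: Factor n = 33428 = 2^2 · 61 · 137.
Step 2: Check the mod-4 condition on each prime factor: 2 = 2 (special); 61 ≡ 1 (mod 4), exponent 1; 137 ≡ 1 (mod 4), exponent 1.
All primes ≡ 3 (mod 4) appear to even exponent (or don't appear), so by the two-squares theorem n IS expressible as a sum of two squares.
Step 3: Build a representation. Group n = k² · m with k = 2 and m = 61 · 137 = 8357 (a product of primes ≡ 1 (mod 4)); a representation of m scales to one of n via (k·x)² + (k·y)² = k²(x² + y²). Each prime p ≡ 1 (mod 4) is itself a sum of two squares; find a² by testing p − a² for a perfect square:
  61: 61 − 1² = 60, 61 − 2² = 57, 61 − 3² = 52, 61 − 4² = 45, 61 − 5² = 36 = 6² ⇒ 61 = 5² + 6².
  137: 137 − 1² = 136, 137 − 2² = 133, 137 − 3² = 128, 137 − 4² = 121 = 11² ⇒ 137 = 4² + 11².
  Combine using the Brahmagupta–Fibonacci identity (a² + b²)(c² + d²) = (ac − bd)² + (ad + bc)² = (ac + bd)² + (ad − bc)²:
  61 · 137 = 8357: from (5² + 6²)(4² + 11²), take (5·4 − 6·11, 5·11 + 6·4) = (20 − 66, 55 + 24) = (-46, 79); dropping signs (only squares matter) gives (46, 79); check 46² + 79² = 2116 + 6241 = 8357 ✓.
  Scale by k = 2: (2·46, 2·79) = (92, 158).
Step 4: Order so x ≤ y and verify: 92² + 158² = 8464 + 24964 = 33428 = n. ✓

n = 33428 = 92² + 158² (one valid representation with x ≤ y).


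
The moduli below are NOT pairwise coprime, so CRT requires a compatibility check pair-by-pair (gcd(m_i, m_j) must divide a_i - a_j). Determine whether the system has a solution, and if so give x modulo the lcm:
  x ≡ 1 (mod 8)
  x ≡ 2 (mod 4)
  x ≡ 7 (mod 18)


Moduli 8, 4, 18 are not pairwise coprime, so CRT works modulo lcm(m_i) when all pairwise compatibility conditions hold.
Pairwise compatibility: gcd(m_i, m_j) must divide a_i - a_j for every pair.
Merge one congruence at a time:
  Start: x ≡ 1 (mod 8).
  Combine with x ≡ 2 (mod 4): gcd(8, 4) = 4, and 2 - 1 = 1 is NOT divisible by 4.
    ⇒ system is inconsistent (no integer solution).

No solution (the system is inconsistent).


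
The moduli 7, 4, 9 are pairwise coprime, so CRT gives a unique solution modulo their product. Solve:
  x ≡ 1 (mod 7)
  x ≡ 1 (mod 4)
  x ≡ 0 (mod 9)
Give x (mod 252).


Moduli 7, 4, 9 are pairwise coprime; by CRT there is a unique solution modulo M = 7 · 4 · 9 = 252.
Solve pairwise, accumulating the modulus:
  Start with x ≡ 1 (mod 7).
  Combine with x ≡ 1 (mod 4): since gcd(7, 4) = 1, we get a unique residue mod 28.
    Write x = 1 + 7·t and substitute into x ≡ 1 (mod 4): 7·t ≡ 1 − 1 = 0 (mod 4).
    Reduce coefficients mod 4: 3·t ≡ 0 (mod 4).
    The inverse of 3 mod 4 is 3 (since 3·3 = 9 = 2·4 + 1), so t ≡ 3·0 = 0 ≡ 0 (mod 4).
    Then x = 1 + 7·0 = 1, valid modulo lcm(7, 4) = 28: x ≡ 1 (mod 28).
  Combine with x ≡ 0 (mod 9): since gcd(28, 9) = 1, we get a unique residue mod 252.
    Write x = 1 + 28·t and substitute into x ≡ 0 (mod 9): 28·t ≡ 0 − 1 = -1 (mod 9).
    Reduce coefficients mod 9: 1·t ≡ 8 (mod 9).
    So t ≡ 8 (mod 9).
    Then x = 1 + 28·8 = 225, valid modulo lcm(28, 9) = 252: x ≡ 225 (mod 252).
Verify: 225 mod 7 = 1 ✓, 225 mod 4 = 1 ✓, 225 mod 9 = 0 ✓.

x ≡ 225 (mod 252).


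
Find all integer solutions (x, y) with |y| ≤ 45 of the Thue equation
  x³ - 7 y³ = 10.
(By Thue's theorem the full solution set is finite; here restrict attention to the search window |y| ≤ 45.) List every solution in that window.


The equation is x³ - 7y³ = 10. For fixed y, x³ = 7·y³ + 10, so a solution requires the RHS to be a perfect cube.
Strategy: iterate y from -45 to 45, compute RHS = 7·y³ + 10, and check whether it is a (positive or negative) perfect cube.
Check small values of y:
  y = 0: RHS = 10 is not a perfect cube.
  y = 1: RHS = 17 is not a perfect cube.
  y = -1: RHS = 3 is not a perfect cube.
  y = 2: RHS = 66 is not a perfect cube.
  y = -2: RHS = -46 is not a perfect cube.
  y = 3: RHS = 199 is not a perfect cube.
  y = -3: RHS = -179 is not a perfect cube.
Continuing the search up to |y| = 45 finds no solutions either.
No (x, y) in the scanned range satisfies the equation.

No integer solutions with |y| ≤ 45.


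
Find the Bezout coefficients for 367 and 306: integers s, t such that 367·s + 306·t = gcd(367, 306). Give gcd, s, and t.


Euclidean algorithm on (367, 306) — divide until remainder is 0:
  367 = 1 · 306 + 61
  306 = 5 · 61 + 1
  61 = 61 · 1 + 0
gcd(367, 306) = 1.
Track Bezout coefficients alongside the remainders: start with r₀ = 367 = a·1 + b·0 (s = 1, t = 0) and r₁ = 306 = a·0 + b·1 (s = 0, t = 1); each new remainder r_{k+1} = r_{k-1} − q_k·r_k inherits s_{k+1} = s_{k-1} − q_k·s_k, t_{k+1} = t_{k-1} − q_k·t_k, so r_k = a·s_k + b·t_k at every step:
  q = 1: r = 61, s = 1 − 1·0 = 1, t = 0 − 1·1 = -1  (check: 367·1 + 306·(-1) = 61)
  q = 5: r = 1, s = 0 − 5·1 = -5, t = 1 − 5·(-1) = 6  (check: 367·(-5) + 306·6 = 1)
The row with r = 1 (the gcd) gives the Bezout coefficients s = -5, t = 6.
Result: 367 · (-5) + 306 · (6) = 1.

gcd(367, 306) = 1; s = -5, t = 6 (check: 367·(-5) + 306·6 = 1).


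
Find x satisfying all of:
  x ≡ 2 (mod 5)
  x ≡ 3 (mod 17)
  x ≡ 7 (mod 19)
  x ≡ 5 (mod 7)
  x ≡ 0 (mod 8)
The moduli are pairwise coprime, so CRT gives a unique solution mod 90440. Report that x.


Product of moduli M = 5 · 17 · 19 · 7 · 8 = 90440.
Merge one congruence at a time:
  Start: x ≡ 2 (mod 5).
  Combine with x ≡ 3 (mod 17); new modulus lcm = 85.
    Write x = 2 + 5·t and substitute into x ≡ 3 (mod 17): 5·t ≡ 3 − 2 = 1 (mod 17).
    The inverse of 5 mod 17 is 7 (since 5·7 = 35 = 2·17 + 1), so t ≡ 7·1 = 7 ≡ 7 (mod 17).
    Then x = 2 + 5·7 = 37, valid modulo lcm(5, 17) = 85: x ≡ 37 (mod 85).
  Combine with x ≡ 7 (mod 19); new modulus lcm = 1615.
    Write x = 37 + 85·t and substitute into x ≡ 7 (mod 19): 85·t ≡ 7 − 37 = -30 (mod 19).
    Reduce coefficients mod 19: 9·t ≡ 8 (mod 19).
    The inverse of 9 mod 19 is 17 (since 9·17 = 153 = 8·19 + 1), so t ≡ 17·8 = 136 ≡ 3 (mod 19).
    Then x = 37 + 85·3 = 292, valid modulo lcm(85, 19) = 1615: x ≡ 292 (mod 1615).
  Combine with x ≡ 5 (mod 7); new modulus lcm = 11305.
    Write x = 292 + 1615·t and substitute into x ≡ 5 (mod 7): 1615·t ≡ 5 − 292 = -287 (mod 7).
    Reduce coefficients mod 7: 5·t ≡ 0 (mod 7).
    The inverse of 5 mod 7 is 3 (since 5·3 = 15 = 2·7 + 1), so t ≡ 3·0 = 0 ≡ 0 (mod 7).
    Then x = 292 + 1615·0 = 292, valid modulo lcm(1615, 7) = 11305: x ≡ 292 (mod 11305).
  Combine with x ≡ 0 (mod 8); new modulus lcm = 90440.
    Write x = 292 + 11305·t and substitute into x ≡ 0 (mod 8): 11305·t ≡ 0 − 292 = -292 (mod 8).
    Reduce coefficients mod 8: 1·t ≡ 4 (mod 8).
    So t ≡ 4 (mod 8).
    Then x = 292 + 11305·4 = 45512, valid modulo lcm(11305, 8) = 90440: x ≡ 45512 (mod 90440).
Verify against each original: 45512 mod 5 = 2, 45512 mod 17 = 3, 45512 mod 19 = 7, 45512 mod 7 = 5, 45512 mod 8 = 0.

x ≡ 45512 (mod 90440).
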